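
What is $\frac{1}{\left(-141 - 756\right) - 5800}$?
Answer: $- \frac{1}{6697} \approx -0.00014932$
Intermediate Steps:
$\frac{1}{\left(-141 - 756\right) - 5800} = \frac{1}{-897 - 5800} = \frac{1}{-6697} = - \frac{1}{6697}$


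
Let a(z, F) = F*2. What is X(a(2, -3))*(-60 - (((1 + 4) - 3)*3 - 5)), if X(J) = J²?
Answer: -2196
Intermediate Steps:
a(z, F) = 2*F
X(a(2, -3))*(-60 - (((1 + 4) - 3)*3 - 5)) = (2*(-3))²*(-60 - (((1 + 4) - 3)*3 - 5)) = (-6)²*(-60 - ((5 - 3)*3 - 5)) = 36*(-60 - (2*3 - 5)) = 36*(-60 - (6 - 5)) = 36*(-60 - 1*1) = 36*(-60 - 1) = 36*(-61) = -2196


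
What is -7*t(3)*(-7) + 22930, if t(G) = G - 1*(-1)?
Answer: 23126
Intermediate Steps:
t(G) = 1 + G (t(G) = G + 1 = 1 + G)
-7*t(3)*(-7) + 22930 = -7*(1 + 3)*(-7) + 22930 = -7*4*(-7) + 22930 = -28*(-7) + 22930 = 196 + 22930 = 23126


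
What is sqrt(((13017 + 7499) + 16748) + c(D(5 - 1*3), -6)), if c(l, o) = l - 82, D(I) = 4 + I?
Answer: 6*sqrt(1033) ≈ 192.84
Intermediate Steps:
c(l, o) = -82 + l
sqrt(((13017 + 7499) + 16748) + c(D(5 - 1*3), -6)) = sqrt(((13017 + 7499) + 16748) + (-82 + (4 + (5 - 1*3)))) = sqrt((20516 + 16748) + (-82 + (4 + (5 - 3)))) = sqrt(37264 + (-82 + (4 + 2))) = sqrt(37264 + (-82 + 6)) = sqrt(37264 - 76) = sqrt(37188) = 6*sqrt(1033)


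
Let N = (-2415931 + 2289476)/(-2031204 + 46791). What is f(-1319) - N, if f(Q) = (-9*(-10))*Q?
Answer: -235569793685/1984413 ≈ -1.1871e+5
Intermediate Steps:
f(Q) = 90*Q
N = 126455/1984413 (N = -126455/(-1984413) = -126455*(-1/1984413) = 126455/1984413 ≈ 0.063724)
f(-1319) - N = 90*(-1319) - 1*126455/1984413 = -118710 - 126455/1984413 = -235569793685/1984413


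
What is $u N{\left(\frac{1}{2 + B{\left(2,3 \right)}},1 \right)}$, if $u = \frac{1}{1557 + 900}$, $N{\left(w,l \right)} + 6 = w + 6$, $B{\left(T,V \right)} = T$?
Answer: $\frac{1}{9828} \approx 0.00010175$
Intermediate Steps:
$N{\left(w,l \right)} = w$ ($N{\left(w,l \right)} = -6 + \left(w + 6\right) = -6 + \left(6 + w\right) = w$)
$u = \frac{1}{2457} \approx 0.000407$
$u N{\left(\frac{1}{2 + B{\left(2,3 \right)}},1 \right)} = \frac{1}{2457 \left(2 + 2\right)} = \frac{1}{2457 \cdot 4} = \frac{1}{2457} \cdot \frac{1}{4} = \frac{1}{9828}$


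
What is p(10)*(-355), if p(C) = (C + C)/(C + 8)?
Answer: -3550/9 ≈ -394.44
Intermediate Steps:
p(C) = 2*C/(8 + C) (p(C) = (2*C)/(8 + C) = 2*C/(8 + C))
p(10)*(-355) = (2*10/(8 + 10))*(-355) = (2*10/18)*(-355) = (2*10*(1/18))*(-355) = (10/9)*(-355) = -3550/9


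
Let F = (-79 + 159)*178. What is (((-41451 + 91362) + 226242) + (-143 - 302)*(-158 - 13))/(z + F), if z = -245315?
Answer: -9032/5925 ≈ -1.5244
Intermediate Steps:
F = 14240 (F = 80*178 = 14240)
(((-41451 + 91362) + 226242) + (-143 - 302)*(-158 - 13))/(z + F) = (((-41451 + 91362) + 226242) + (-143 - 302)*(-158 - 13))/(-245315 + 14240) = ((49911 + 226242) - 445*(-171))/(-231075) = (276153 + 76095)*(-1/231075) = 352248*(-1/231075) = -9032/5925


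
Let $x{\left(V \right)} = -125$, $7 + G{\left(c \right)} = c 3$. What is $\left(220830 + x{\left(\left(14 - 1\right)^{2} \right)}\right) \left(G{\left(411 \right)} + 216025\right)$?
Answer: $47948381955$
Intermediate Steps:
$G{\left(c \right)} = -7 + 3 c$ ($G{\left(c \right)} = -7 + c 3 = -7 + 3 c$)
$\left(220830 + x{\left(\left(14 - 1\right)^{2} \right)}\right) \left(G{\left(411 \right)} + 216025\right) = \left(220830 - 125\right) \left(\left(-7 + 3 \cdot 411\right) + 216025\right) = 220705 \left(\left(-7 + 1233\right) + 216025\right) = 220705 \left(1226 + 216025\right) = 220705 \cdot 217251 = 47948381955$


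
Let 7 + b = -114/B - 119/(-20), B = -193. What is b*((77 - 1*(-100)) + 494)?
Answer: -1189683/3860 ≈ -308.21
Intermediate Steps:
b = -1773/3860 (b = -7 + (-114/(-193) - 119/(-20)) = -7 + (-114*(-1/193) - 119*(-1/20)) = -7 + (114/193 + 119/20) = -7 + 25247/3860 = -1773/3860 ≈ -0.45933)
b*((77 - 1*(-100)) + 494) = -1773*((77 - 1*(-100)) + 494)/3860 = -1773*((77 + 100) + 494)/3860 = -1773*(177 + 494)/3860 = -1773/3860*671 = -1189683/3860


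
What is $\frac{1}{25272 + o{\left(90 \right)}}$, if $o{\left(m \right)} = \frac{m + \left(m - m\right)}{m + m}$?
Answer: $\frac{2}{50545} \approx 3.9569 \cdot 10^{-5}$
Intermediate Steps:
$o{\left(m \right)} = \frac{1}{2}$ ($o{\left(m \right)} = \frac{m + 0}{2 m} = m \frac{1}{2 m} = \frac{1}{2}$)
$\frac{1}{25272 + o{\left(90 \right)}} = \frac{1}{25272 + \frac{1}{2}} = \frac{1}{\frac{50545}{2}} = \frac{2}{50545}$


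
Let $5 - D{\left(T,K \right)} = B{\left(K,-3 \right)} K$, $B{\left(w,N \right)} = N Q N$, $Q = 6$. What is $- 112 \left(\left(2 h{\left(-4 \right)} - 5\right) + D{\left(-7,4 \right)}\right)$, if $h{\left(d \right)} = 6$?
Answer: $22848$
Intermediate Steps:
$B{\left(w,N \right)} = 6 N^{2}$ ($B{\left(w,N \right)} = N 6 N = 6 N N = 6 N^{2}$)
$D{\left(T,K \right)} = 5 - 54 K$ ($D{\left(T,K \right)} = 5 - 6 \left(-3\right)^{2} K = 5 - 6 \cdot 9 K = 5 - 54 K$)
$- 112 \left(\left(2 h{\left(-4 \right)} - 5\right) + D{\left(-7,4 \right)}\right) = - 112 \left(\left(2 \cdot 6 - 5\right) + \left(5 - 216\right)\right) = - 112 \left(\left(12 - 5\right) + \left(5 - 216\right)\right) = - 112 \left(7 - 211\right) = \left(-112\right) \left(-204\right) = 22848$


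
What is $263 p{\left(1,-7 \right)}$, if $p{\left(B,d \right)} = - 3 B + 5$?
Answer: $526$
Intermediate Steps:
$p{\left(B,d \right)} = 5 - 3 B$
$263 p{\left(1,-7 \right)} = 263 \left(5 - 3\right) = 263 \cdot 2 = 526$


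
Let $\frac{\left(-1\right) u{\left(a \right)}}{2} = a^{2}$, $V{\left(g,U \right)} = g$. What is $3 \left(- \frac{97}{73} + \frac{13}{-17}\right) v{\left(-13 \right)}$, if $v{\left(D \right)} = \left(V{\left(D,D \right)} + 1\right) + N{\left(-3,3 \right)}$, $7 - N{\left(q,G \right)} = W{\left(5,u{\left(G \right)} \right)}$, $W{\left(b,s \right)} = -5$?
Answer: $0$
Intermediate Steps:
$u{\left(a \right)} = - 2 a^{2}$
$N{\left(q,G \right)} = 12$ ($N{\left(q,G \right)} = 7 - -5 = 7 + 5 = 12$)
$v{\left(D \right)} = 13 + D$ ($v{\left(D \right)} = \left(D + 1\right) + 12 = \left(1 + D\right) + 12 = 13 + D$)
$3 \left(- \frac{97}{73} + \frac{13}{-17}\right) v{\left(-13 \right)} = 3 \left(- \frac{97}{73} + \frac{13}{-17}\right) \left(13 - 13\right) = 3 \left(\left(-97\right) \frac{1}{73} + 13 \left(- \frac{1}{17}\right)\right) 0 = 3 \left(- \frac{97}{73} - \frac{13}{17}\right) 0 = 3 \left(- \frac{2598}{1241}\right) 0 = \left(- \frac{7794}{1241}\right) 0 = 0$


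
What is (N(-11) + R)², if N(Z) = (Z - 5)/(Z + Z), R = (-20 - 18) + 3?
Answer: 142129/121 ≈ 1174.6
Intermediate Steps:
R = -35 (R = -38 + 3 = -35)
N(Z) = (-5 + Z)/(2*Z) (N(Z) = (-5 + Z)/((2*Z)) = (-5 + Z)*(1/(2*Z)) = (-5 + Z)/(2*Z))
(N(-11) + R)² = ((½)*(-5 - 11)/(-11) - 35)² = ((½)*(-1/11)*(-16) - 35)² = (8/11 - 35)² = (-377/11)² = 142129/121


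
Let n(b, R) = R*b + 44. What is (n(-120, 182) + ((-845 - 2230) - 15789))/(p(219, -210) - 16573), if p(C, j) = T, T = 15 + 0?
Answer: 20330/8279 ≈ 2.4556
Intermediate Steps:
T = 15
p(C, j) = 15
n(b, R) = 44 + R*b
(n(-120, 182) + ((-845 - 2230) - 15789))/(p(219, -210) - 16573) = ((44 + 182*(-120)) + ((-845 - 2230) - 15789))/(15 - 16573) = ((44 - 21840) + (-3075 - 15789))/(-16558) = (-21796 - 18864)*(-1/16558) = -40660*(-1/16558) = 20330/8279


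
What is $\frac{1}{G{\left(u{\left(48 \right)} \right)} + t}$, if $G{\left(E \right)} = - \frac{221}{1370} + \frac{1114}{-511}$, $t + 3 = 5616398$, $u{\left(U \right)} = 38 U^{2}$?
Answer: $\frac{700070}{3931868008539} \approx 1.7805 \cdot 10^{-7}$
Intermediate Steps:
$t = 5616395$ ($t = -3 + 5616398 = 5616395$)
$G{\left(E \right)} = - \frac{1639111}{700070}$ ($G{\left(E \right)} = \left(-221\right) \frac{1}{1370} + 1114 \left(- \frac{1}{511}\right) = - \frac{221}{1370} - \frac{1114}{511} = - \frac{1639111}{700070}$)
$\frac{1}{G{\left(u{\left(48 \right)} \right)} + t} = \frac{1}{- \frac{1639111}{700070} + 5616395} = \frac{1}{\frac{3931868008539}{700070}} = \frac{700070}{3931868008539}$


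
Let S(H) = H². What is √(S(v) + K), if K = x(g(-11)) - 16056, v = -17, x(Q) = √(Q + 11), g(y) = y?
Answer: I*√15767 ≈ 125.57*I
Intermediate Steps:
x(Q) = √(11 + Q)
K = -16056 (K = √(11 - 11) - 16056 = √0 - 16056 = 0 - 16056 = -16056)
√(S(v) + K) = √((-17)² - 16056) = √(289 - 16056) = √(-15767) = I*√15767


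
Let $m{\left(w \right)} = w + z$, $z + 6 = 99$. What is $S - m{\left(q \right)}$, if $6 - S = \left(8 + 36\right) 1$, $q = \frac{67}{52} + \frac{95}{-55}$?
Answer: $- \frac{74681}{572} \approx -130.56$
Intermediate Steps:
$z = 93$ ($z = -6 + 99 = 93$)
$q = - \frac{251}{572}$ ($q = 67 \cdot \frac{1}{52} + 95 \left(- \frac{1}{55}\right) = \frac{67}{52} - \frac{19}{11} = - \frac{251}{572} \approx -0.43881$)
$m{\left(w \right)} = 93 + w$ ($m{\left(w \right)} = w + 93 = 93 + w$)
$S = -38$ ($S = 6 - \left(8 + 36\right) 1 = 6 - 44 \cdot 1 = 6 - 44 = -38$)
$S - m{\left(q \right)} = -38 - \left(93 - \frac{251}{572}\right) = -38 - \frac{52945}{572} = - \frac{74681}{572}$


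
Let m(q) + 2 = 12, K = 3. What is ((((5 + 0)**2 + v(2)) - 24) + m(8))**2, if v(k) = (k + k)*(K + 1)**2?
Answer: 5625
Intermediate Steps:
m(q) = 10 (m(q) = -2 + 12 = 10)
v(k) = 32*k (v(k) = (k + k)*(3 + 1)**2 = (2*k)*4**2 = (2*k)*16 = 32*k)
((((5 + 0)**2 + v(2)) - 24) + m(8))**2 = ((((5 + 0)**2 + 32*2) - 24) + 10)**2 = (((5**2 + 64) - 24) + 10)**2 = (((25 + 64) - 24) + 10)**2 = ((89 - 24) + 10)**2 = (65 + 10)**2 = 75**2 = 5625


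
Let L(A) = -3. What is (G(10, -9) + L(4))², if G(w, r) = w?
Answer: 49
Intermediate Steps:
(G(10, -9) + L(4))² = (10 - 3)² = 7² = 49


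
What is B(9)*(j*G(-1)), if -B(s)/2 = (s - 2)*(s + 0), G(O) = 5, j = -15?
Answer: 9450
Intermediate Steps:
B(s) = -2*s*(-2 + s) (B(s) = -2*(s - 2)*(s + 0) = -2*(-2 + s)*s = -2*s*(-2 + s))
B(9)*(j*G(-1)) = (2*9*(2 - 1*9))*(-15*5) = (2*9*(2 - 9))*(-75) = (2*9*(-7))*(-75) = -126*(-75) = 9450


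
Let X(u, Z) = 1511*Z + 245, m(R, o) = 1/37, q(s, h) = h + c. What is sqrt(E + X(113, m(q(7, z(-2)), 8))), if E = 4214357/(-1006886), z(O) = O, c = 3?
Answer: sqrt(390910520505247314)/37254782 ≈ 16.783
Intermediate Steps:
q(s, h) = 3 + h (q(s, h) = h + 3 = 3 + h)
m(R, o) = 1/37
X(u, Z) = 245 + 1511*Z
E = -4214357/1006886 (E = 4214357*(-1/1006886) = -4214357/1006886 ≈ -4.1855)
sqrt(E + X(113, m(q(7, z(-2)), 8))) = sqrt(-4214357/1006886 + (245 + 1511*(1/37))) = sqrt(-4214357/1006886 + (245 + 1511/37)) = sqrt(-4214357/1006886 + 10576/37) = sqrt(10492895127/37254782) = sqrt(390910520505247314)/37254782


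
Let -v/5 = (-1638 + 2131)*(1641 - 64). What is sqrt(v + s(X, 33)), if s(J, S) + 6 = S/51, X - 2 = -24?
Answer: 2*I*sqrt(280858173)/17 ≈ 1971.6*I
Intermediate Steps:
X = -22 (X = 2 - 24 = -22)
s(J, S) = -6 + S/51
v = -3887305 (v = -5*(-1638 + 2131)*(1641 - 64) = -2465*1577 = -5*777461 = -3887305)
sqrt(v + s(X, 33)) = sqrt(-3887305 + (-6 + (1/51)*33)) = sqrt(-3887305 + (-6 + 11/17)) = sqrt(-3887305 - 91/17) = sqrt(-66084276/17) = 2*I*sqrt(280858173)/17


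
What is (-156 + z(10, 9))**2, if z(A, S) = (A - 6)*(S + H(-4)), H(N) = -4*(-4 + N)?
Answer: 64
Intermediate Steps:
H(N) = 16 - 4*N
z(A, S) = (-6 + A)*(32 + S) (z(A, S) = (A - 6)*(S + (16 - 4*(-4))) = (-6 + A)*(S + (16 + 16)) = (-6 + A)*(S + 32) = (-6 + A)*(32 + S))
(-156 + z(10, 9))**2 = (-156 + (-192 - 6*9 + 32*10 + 10*9))**2 = (-156 + (-192 - 54 + 320 + 90))**2 = (-156 + 164)**2 = 8**2 = 64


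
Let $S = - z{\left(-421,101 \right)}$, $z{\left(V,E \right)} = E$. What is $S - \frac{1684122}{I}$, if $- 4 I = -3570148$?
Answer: $- \frac{91830359}{892537} \approx -102.89$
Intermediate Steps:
$I = 892537$ ($I = \left(- \frac{1}{4}\right) \left(-3570148\right) = 892537$)
$S = -101$ ($S = \left(-1\right) 101 = -101$)
$S - \frac{1684122}{I} = -101 - \frac{1684122}{892537} = - \frac{91830359}{892537}$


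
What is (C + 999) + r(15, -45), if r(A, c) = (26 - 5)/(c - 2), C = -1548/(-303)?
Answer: 4764384/4747 ≈ 1003.7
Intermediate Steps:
C = 516/101 (C = -1548*(-1/303) = 516/101 ≈ 5.1089)
r(A, c) = 21/(-2 + c)
(C + 999) + r(15, -45) = (516/101 + 999) + 21/(-2 - 45) = 101415/101 + 21/(-47) = 101415/101 + 21*(-1/47) = 101415/101 - 21/47 = 4764384/4747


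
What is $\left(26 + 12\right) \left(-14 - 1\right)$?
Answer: $-570$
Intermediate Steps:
$\left(26 + 12\right) \left(-14 - 1\right) = 38 \left(-14 - 1\right) = 38 \left(-15\right) = -570$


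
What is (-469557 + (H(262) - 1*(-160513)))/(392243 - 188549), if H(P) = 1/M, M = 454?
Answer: -140305975/92477076 ≈ -1.5172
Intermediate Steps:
H(P) = 1/454
(-469557 + (H(262) - 1*(-160513)))/(392243 - 188549) = (-469557 + (1/454 - 1*(-160513)))/(392243 - 188549) = (-469557 + (1/454 + 160513))/203694 = (-469557 + 72872903/454)*(1/203694) = -140305975/454*1/203694 = -140305975/92477076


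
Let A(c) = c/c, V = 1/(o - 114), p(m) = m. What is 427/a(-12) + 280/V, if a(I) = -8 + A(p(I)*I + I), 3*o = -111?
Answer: -42341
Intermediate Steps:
o = -37 (o = (⅓)*(-111) = -37)
V = -1/151 (V = 1/(-37 - 114) = 1/(-151) = -1/151 ≈ -0.0066225)
A(c) = 1
a(I) = -7 (a(I) = -8 + 1 = -7)
427/a(-12) + 280/V = 427/(-7) + 280/(-1/151) = 427*(-⅐) + 280*(-151) = -61 - 42280 = -42341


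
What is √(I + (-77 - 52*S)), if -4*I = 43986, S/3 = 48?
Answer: I*√74246/2 ≈ 136.24*I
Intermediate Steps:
S = 144 (S = 3*48 = 144)
I = -21993/2 (I = -¼*43986 = -21993/2 ≈ -10997.)
√(I + (-77 - 52*S)) = √(-21993/2 + (-77 - 52*144)) = √(-21993/2 + (-77 - 7488)) = √(-21993/2 - 7565) = √(-37123/2) = I*√74246/2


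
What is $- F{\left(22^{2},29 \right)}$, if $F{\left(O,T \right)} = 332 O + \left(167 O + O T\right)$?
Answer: $-255552$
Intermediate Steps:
$F{\left(O,T \right)} = 499 O + O T$
$- F{\left(22^{2},29 \right)} = - 22^{2} \left(499 + 29\right) = - 484 \cdot 528 = \left(-1\right) 255552 = -255552$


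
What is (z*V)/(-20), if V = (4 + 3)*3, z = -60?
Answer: 63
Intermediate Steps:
V = 21 (V = 7*3 = 21)
(z*V)/(-20) = -60*21/(-20) = -1260*(-1/20) = 63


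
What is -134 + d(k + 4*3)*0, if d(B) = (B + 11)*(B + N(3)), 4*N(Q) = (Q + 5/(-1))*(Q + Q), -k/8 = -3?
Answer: -134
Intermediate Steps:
k = 24 (k = -8*(-3) = 24)
N(Q) = Q*(-5 + Q)/2 (N(Q) = ((Q + 5/(-1))*(Q + Q))/4 = ((Q + 5*(-1))*(2*Q))/4 = ((Q - 5)*(2*Q))/4 = ((-5 + Q)*(2*Q))/4 = (2*Q*(-5 + Q))/4 = Q*(-5 + Q)/2)
d(B) = (-3 + B)*(11 + B) (d(B) = (B + 11)*(B + (1/2)*3*(-5 + 3)) = (11 + B)*(B + (1/2)*3*(-2)) = (11 + B)*(B - 3) = (11 + B)*(-3 + B) = (-3 + B)*(11 + B))
-134 + d(k + 4*3)*0 = -134 + (-33 + (24 + 4*3)**2 + 8*(24 + 4*3))*0 = -134 + (-33 + (24 + 12)**2 + 8*(24 + 12))*0 = -134 + (-33 + 36**2 + 8*36)*0 = -134 + (-33 + 1296 + 288)*0 = -134 + 1551*0 = -134 + 0 = -134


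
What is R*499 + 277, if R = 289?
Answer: 144488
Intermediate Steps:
R*499 + 277 = 289*499 + 277 = 144211 + 277 = 144488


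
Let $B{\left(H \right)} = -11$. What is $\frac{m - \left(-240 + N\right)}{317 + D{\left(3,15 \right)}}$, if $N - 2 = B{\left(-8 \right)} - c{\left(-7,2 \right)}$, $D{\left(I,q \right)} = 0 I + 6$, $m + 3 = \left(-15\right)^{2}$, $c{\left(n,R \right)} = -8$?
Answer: $\frac{463}{323} \approx 1.4334$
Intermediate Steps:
$m = 222$ ($m = -3 + \left(-15\right)^{2} = -3 + 225 = 222$)
$D{\left(I,q \right)} = 6$ ($D{\left(I,q \right)} = 0 + 6 = 6$)
$N = -1$ ($N = 2 - 3 = -1$)
$\frac{m - \left(-240 + N\right)}{317 + D{\left(3,15 \right)}} = \frac{222 + \left(240 - -1\right)}{317 + 6} = \frac{222 + \left(240 + 1\right)}{323} = \left(222 + 241\right) \frac{1}{323} = 463 \cdot \frac{1}{323} = \frac{463}{323}$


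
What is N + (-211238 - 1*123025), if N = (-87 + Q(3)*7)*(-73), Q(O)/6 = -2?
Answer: -321780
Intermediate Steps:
Q(O) = -12 (Q(O) = 6*(-2) = -12)
N = 12483 (N = (-87 - 12*7)*(-73) = (-87 - 84)*(-73) = -171*(-73) = 12483)
N + (-211238 - 1*123025) = 12483 + (-211238 - 1*123025) = 12483 + (-211238 - 123025) = 12483 - 334263 = -321780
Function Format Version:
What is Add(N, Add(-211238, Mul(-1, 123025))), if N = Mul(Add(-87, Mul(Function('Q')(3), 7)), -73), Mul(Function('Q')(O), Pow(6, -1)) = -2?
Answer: -321780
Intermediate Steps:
Function('Q')(O) = -12 (Function('Q')(O) = Mul(6, -2) = -12)
N = 12483 (N = Mul(Add(-87, Mul(-12, 7)), -73) = Mul(Add(-87, -84), -73) = Mul(-171, -73) = 12483)
Add(N, Add(-211238, Mul(-1, 123025))) = Add(12483, Add(-211238, Mul(-1, 123025))) = Add(12483, Add(-211238, -123025)) = Add(12483, -334263) = -321780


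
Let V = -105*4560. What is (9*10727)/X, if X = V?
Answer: -10727/53200 ≈ -0.20164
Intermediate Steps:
V = -478800
X = -478800
(9*10727)/X = (9*10727)/(-478800) = 96543*(-1/478800) = -10727/53200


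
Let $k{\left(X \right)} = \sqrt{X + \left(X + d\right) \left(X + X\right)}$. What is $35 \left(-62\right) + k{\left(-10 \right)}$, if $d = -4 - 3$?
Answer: $-2170 + \sqrt{330} \approx -2151.8$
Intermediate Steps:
$d = -7$
$k{\left(X \right)} = \sqrt{X + 2 X \left(-7 + X\right)}$ ($k{\left(X \right)} = \sqrt{X + \left(X - 7\right) \left(X + X\right)} = \sqrt{X + \left(-7 + X\right) 2 X} = \sqrt{X + 2 X \left(-7 + X\right)}$)
$35 \left(-62\right) + k{\left(-10 \right)} = 35 \left(-62\right) + \sqrt{- 10 \left(-13 + 2 \left(-10\right)\right)} = -2170 + \sqrt{- 10 \left(-13 - 20\right)} = -2170 + \sqrt{\left(-10\right) \left(-33\right)} = -2170 + \sqrt{330}$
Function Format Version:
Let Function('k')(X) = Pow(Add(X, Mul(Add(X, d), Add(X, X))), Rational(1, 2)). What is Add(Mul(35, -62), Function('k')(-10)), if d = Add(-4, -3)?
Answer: Add(-2170, Pow(330, Rational(1, 2))) ≈ -2151.8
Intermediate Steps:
d = -7
Function('k')(X) = Pow(Add(X, Mul(2, X, Add(-7, X))), Rational(1, 2)) (Function('k')(X) = Pow(Add(X, Mul(Add(X, -7), Add(X, X))), Rational(1, 2)) = Pow(Add(X, Mul(Add(-7, X), Mul(2, X))), Rational(1, 2)) = Pow(Add(X, Mul(2, X, Add(-7, X))), Rational(1, 2)))
Add(Mul(35, -62), Function('k')(-10)) = Add(Mul(35, -62), Pow(Mul(-10, Add(-13, Mul(2, -10))), Rational(1, 2))) = Add(-2170, Pow(Mul(-10, Add(-13, -20)), Rational(1, 2))) = Add(-2170, Pow(Mul(-10, -33), Rational(1, 2))) = Add(-2170, Pow(330, Rational(1, 2)))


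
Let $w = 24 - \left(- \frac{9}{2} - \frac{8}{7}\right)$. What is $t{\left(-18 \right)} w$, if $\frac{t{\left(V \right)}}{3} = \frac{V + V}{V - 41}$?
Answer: $\frac{22410}{413} \approx 54.261$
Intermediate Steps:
$t{\left(V \right)} = \frac{6 V}{-41 + V}$ ($t{\left(V \right)} = 3 \frac{V + V}{V - 41} = 3 \frac{2 V}{-41 + V} = \frac{6 V}{-41 + V}$)
$w = \frac{415}{14}$ ($w = 24 - - \frac{79}{14} = 24 + \left(\frac{9}{2} + \frac{8}{7}\right) = 24 + \frac{79}{14} = \frac{415}{14} \approx 29.643$)
$t{\left(-18 \right)} w = 6 \left(-18\right) \frac{1}{-41 - 18} \cdot \frac{415}{14} = 6 \left(-18\right) \frac{1}{-59} \cdot \frac{415}{14} = 6 \left(-18\right) \left(- \frac{1}{59}\right) \frac{415}{14} = \frac{108}{59} \cdot \frac{415}{14} = \frac{22410}{413}$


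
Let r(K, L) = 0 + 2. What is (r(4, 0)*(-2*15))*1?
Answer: -60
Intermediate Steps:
r(K, L) = 2
(r(4, 0)*(-2*15))*1 = (2*(-2*15))*1 = (2*(-30))*1 = -60*1 = -60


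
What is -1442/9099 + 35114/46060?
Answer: 126541883/209549970 ≈ 0.60387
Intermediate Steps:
-1442/9099 + 35114/46060 = -1442*1/9099 + 35114*(1/46060) = -1442/9099 + 17557/23030 = 126541883/209549970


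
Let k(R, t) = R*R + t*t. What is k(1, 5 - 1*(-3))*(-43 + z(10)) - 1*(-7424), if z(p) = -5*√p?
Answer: 4629 - 325*√10 ≈ 3601.3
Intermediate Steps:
k(R, t) = R² + t²
k(1, 5 - 1*(-3))*(-43 + z(10)) - 1*(-7424) = (1² + (5 - 1*(-3))²)*(-43 - 5*√10) - 1*(-7424) = (1 + (5 + 3)²)*(-43 - 5*√10) + 7424 = (1 + 8²)*(-43 - 5*√10) + 7424 = (1 + 64)*(-43 - 5*√10) + 7424 = 65*(-43 - 5*√10) + 7424 = (-2795 - 325*√10) + 7424 = 4629 - 325*√10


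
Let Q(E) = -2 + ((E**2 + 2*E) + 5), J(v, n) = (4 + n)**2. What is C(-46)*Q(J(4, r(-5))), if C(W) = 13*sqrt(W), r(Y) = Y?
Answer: 78*I*sqrt(46) ≈ 529.02*I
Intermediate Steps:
Q(E) = 3 + E**2 + 2*E (Q(E) = -2 + (5 + E**2 + 2*E) = 3 + E**2 + 2*E)
C(-46)*Q(J(4, r(-5))) = (13*sqrt(-46))*(3 + ((4 - 5)**2)**2 + 2*(4 - 5)**2) = (13*(I*sqrt(46)))*(3 + ((-1)**2)**2 + 2*(-1)**2) = (13*I*sqrt(46))*(3 + 1**2 + 2*1) = (13*I*sqrt(46))*(3 + 1 + 2) = (13*I*sqrt(46))*6 = 78*I*sqrt(46)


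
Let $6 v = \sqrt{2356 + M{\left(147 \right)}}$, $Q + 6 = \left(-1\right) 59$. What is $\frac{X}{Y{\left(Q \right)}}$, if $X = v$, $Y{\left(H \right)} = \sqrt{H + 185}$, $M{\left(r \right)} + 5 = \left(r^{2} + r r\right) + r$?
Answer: $\frac{\sqrt{342870}}{180} \approx 3.2531$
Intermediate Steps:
$M{\left(r \right)} = -5 + r + 2 r^{2}$ ($M{\left(r \right)} = -5 + \left(\left(r^{2} + r r\right) + r\right) = -5 + \left(\left(r^{2} + r^{2}\right) + r\right) = -5 + \left(2 r^{2} + r\right) = -5 + \left(r + 2 r^{2}\right) = -5 + r + 2 r^{2}$)
$Q = -65$ ($Q = -6 - 59 = -65$)
$Y{\left(H \right)} = \sqrt{185 + H}$
$v = \frac{\sqrt{11429}}{3}$ ($v = \frac{\sqrt{2356 + \left(-5 + 147 + 2 \cdot 147^{2}\right)}}{6} = \frac{\sqrt{2356 + \left(-5 + 147 + 2 \cdot 21609\right)}}{6} = \frac{\sqrt{2356 + \left(-5 + 147 + 43218\right)}}{6} = \frac{\sqrt{2356 + 43360}}{6} = \frac{\sqrt{45716}}{6} = \frac{2 \sqrt{11429}}{6} = \frac{\sqrt{11429}}{3} \approx 35.635$)
$X = \frac{\sqrt{11429}}{3} \approx 35.635$
$\frac{X}{Y{\left(Q \right)}} = \frac{\frac{1}{3} \sqrt{11429}}{\sqrt{185 - 65}} = \frac{\frac{1}{3} \sqrt{11429}}{\sqrt{120}} = \frac{\frac{1}{3} \sqrt{11429}}{2 \sqrt{30}} = \frac{\sqrt{11429}}{3} \frac{\sqrt{30}}{60} = \frac{\sqrt{342870}}{180}$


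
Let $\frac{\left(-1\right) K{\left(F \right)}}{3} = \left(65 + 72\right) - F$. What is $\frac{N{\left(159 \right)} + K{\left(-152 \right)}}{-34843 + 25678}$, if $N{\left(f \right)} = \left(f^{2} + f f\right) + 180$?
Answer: $- \frac{3325}{611} \approx -5.4419$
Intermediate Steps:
$N{\left(f \right)} = 180 + 2 f^{2}$ ($N{\left(f \right)} = \left(f^{2} + f^{2}\right) + 180 = 2 f^{2} + 180 = 180 + 2 f^{2}$)
$K{\left(F \right)} = -411 + 3 F$ ($K{\left(F \right)} = - 3 \left(\left(65 + 72\right) - F\right) = - 3 \left(137 - F\right) = -411 + 3 F$)
$\frac{N{\left(159 \right)} + K{\left(-152 \right)}}{-34843 + 25678} = \frac{\left(180 + 2 \cdot 159^{2}\right) + \left(-411 + 3 \left(-152\right)\right)}{-34843 + 25678} = \frac{\left(180 + 2 \cdot 25281\right) - 867}{-9165} = \left(\left(180 + 50562\right) - 867\right) \left(- \frac{1}{9165}\right) = \left(50742 - 867\right) \left(- \frac{1}{9165}\right) = 49875 \left(- \frac{1}{9165}\right) = - \frac{3325}{611}$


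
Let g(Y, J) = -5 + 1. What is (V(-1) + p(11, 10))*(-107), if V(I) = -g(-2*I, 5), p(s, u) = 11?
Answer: -1605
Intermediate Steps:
g(Y, J) = -4
V(I) = 4 (V(I) = -1*(-4) = 4)
(V(-1) + p(11, 10))*(-107) = (4 + 11)*(-107) = 15*(-107) = -1605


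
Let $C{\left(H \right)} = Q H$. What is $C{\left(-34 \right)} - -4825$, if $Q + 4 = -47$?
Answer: $6559$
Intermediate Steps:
$Q = -51$ ($Q = -4 - 47 = -51$)
$C{\left(H \right)} = - 51 H$
$C{\left(-34 \right)} - -4825 = \left(-51\right) \left(-34\right) - -4825 = 1734 + 4825 = 6559$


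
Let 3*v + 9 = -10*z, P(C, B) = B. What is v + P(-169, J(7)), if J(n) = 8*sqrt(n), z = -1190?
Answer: 11891/3 + 8*sqrt(7) ≈ 3984.8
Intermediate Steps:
v = 11891/3 (v = -3 + (-10*(-1190))/3 = -3 + (1/3)*11900 = -3 + 11900/3 = 11891/3 ≈ 3963.7)
v + P(-169, J(7)) = 11891/3 + 8*sqrt(7)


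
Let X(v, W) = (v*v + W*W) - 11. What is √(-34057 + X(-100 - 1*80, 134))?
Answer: 4*√1018 ≈ 127.62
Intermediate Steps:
X(v, W) = -11 + W² + v² (X(v, W) = (v² + W²) - 11 = (W² + v²) - 11 = -11 + W² + v²)
√(-34057 + X(-100 - 1*80, 134)) = √(-34057 + (-11 + 134² + (-100 - 1*80)²)) = √(-34057 + (-11 + 17956 + (-100 - 80)²)) = √(-34057 + (-11 + 17956 + (-180)²)) = √(-34057 + (-11 + 17956 + 32400)) = √(-34057 + 50345) = √16288 = 4*√1018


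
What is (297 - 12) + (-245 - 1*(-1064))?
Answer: 1104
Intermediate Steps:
(297 - 12) + (-245 - 1*(-1064)) = 285 + (-245 + 1064) = 285 + 819 = 1104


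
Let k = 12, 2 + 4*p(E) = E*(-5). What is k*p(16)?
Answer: -246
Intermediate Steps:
p(E) = -½ - 5*E/4 (p(E) = -½ + (E*(-5))/4 = -½ + (-5*E)/4 = -½ - 5*E/4)
k*p(16) = 12*(-½ - 5/4*16) = 12*(-½ - 20) = 12*(-41/2) = -246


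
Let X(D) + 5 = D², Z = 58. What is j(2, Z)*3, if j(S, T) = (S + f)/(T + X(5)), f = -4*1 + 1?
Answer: -1/26 ≈ -0.038462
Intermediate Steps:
f = -3 (f = -4 + 1 = -3)
X(D) = -5 + D²
j(S, T) = (-3 + S)/(20 + T) (j(S, T) = (S - 3)/(T + (-5 + 5²)) = (-3 + S)/(T + (-5 + 25)) = (-3 + S)/(T + 20) = (-3 + S)/(20 + T))
j(2, Z)*3 = ((-3 + 2)/(20 + 58))*3 = (-1/78)*3 = ((1/78)*(-1))*3 = -1/78*3 = -1/26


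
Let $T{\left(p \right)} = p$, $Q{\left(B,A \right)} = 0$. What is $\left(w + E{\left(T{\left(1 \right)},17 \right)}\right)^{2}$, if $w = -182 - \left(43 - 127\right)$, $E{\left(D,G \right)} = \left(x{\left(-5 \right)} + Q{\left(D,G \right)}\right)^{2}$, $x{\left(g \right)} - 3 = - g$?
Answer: $1156$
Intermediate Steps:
$x{\left(g \right)} = 3 - g$
$E{\left(D,G \right)} = 64$ ($E{\left(D,G \right)} = \left(\left(3 - -5\right) + 0\right)^{2} = \left(\left(3 + 5\right) + 0\right)^{2} = \left(8 + 0\right)^{2} = 8^{2} = 64$)
$w = -98$ ($w = -182 - -84 = -182 + 84 = -98$)
$\left(w + E{\left(T{\left(1 \right)},17 \right)}\right)^{2} = \left(-98 + 64\right)^{2} = \left(-34\right)^{2} = 1156$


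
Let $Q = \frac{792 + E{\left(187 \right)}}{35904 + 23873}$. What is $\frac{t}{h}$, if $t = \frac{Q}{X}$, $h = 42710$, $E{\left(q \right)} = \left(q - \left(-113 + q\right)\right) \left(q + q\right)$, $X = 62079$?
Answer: $\frac{21527}{79246192258965} \approx 2.7165 \cdot 10^{-10}$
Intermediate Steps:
$E{\left(q \right)} = 226 q$ ($E{\left(q \right)} = 113 \cdot 2 q = 226 q$)
$Q = \frac{43054}{59777}$ ($Q = \frac{792 + 226 \cdot 187}{35904 + 23873} = \frac{792 + 42262}{59777} = 43054 \cdot \frac{1}{59777} = \frac{43054}{59777} \approx 0.72024$)
$t = \frac{43054}{3710896383}$ ($t = \frac{43054}{59777 \cdot 62079} = \frac{43054}{59777} \cdot \frac{1}{62079} = \frac{43054}{3710896383} \approx 1.1602 \cdot 10^{-5}$)
$\frac{t}{h} = \frac{43054}{3710896383 \cdot 42710} = \frac{43054}{3710896383} \cdot \frac{1}{42710} = \frac{21527}{79246192258965}$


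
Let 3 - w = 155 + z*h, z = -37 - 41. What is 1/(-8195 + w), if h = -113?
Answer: -1/17161 ≈ -5.8272e-5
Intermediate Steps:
z = -78
w = -8966 (w = 3 - (155 - 78*(-113)) = 3 - (155 + 8814) = 3 - 1*8969 = 3 - 8969 = -8966)
1/(-8195 + w) = 1/(-8195 - 8966) = 1/(-17161) = -1/17161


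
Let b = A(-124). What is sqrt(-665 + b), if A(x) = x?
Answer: I*sqrt(789) ≈ 28.089*I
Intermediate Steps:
b = -124
sqrt(-665 + b) = sqrt(-665 - 124) = sqrt(-789) = I*sqrt(789)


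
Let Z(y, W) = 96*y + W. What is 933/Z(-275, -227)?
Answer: -933/26627 ≈ -0.035040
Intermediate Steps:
Z(y, W) = W + 96*y
933/Z(-275, -227) = 933/(-227 + 96*(-275)) = 933/(-227 - 26400) = 933/(-26627) = 933*(-1/26627) = -933/26627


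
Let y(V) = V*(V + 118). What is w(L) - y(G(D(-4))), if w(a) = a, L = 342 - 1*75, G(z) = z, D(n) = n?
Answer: 723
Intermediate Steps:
L = 267 (L = 342 - 75 = 267)
y(V) = V*(118 + V)
w(L) - y(G(D(-4))) = 267 - (-4)*(118 - 4) = 267 - (-4)*114 = 267 - 1*(-456) = 267 + 456 = 723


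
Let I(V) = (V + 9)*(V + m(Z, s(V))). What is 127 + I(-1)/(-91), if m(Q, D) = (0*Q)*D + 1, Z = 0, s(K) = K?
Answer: 127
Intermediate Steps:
m(Q, D) = 1 (m(Q, D) = 0*D + 1 = 0 + 1 = 1)
I(V) = (1 + V)*(9 + V) (I(V) = (V + 9)*(V + 1) = (9 + V)*(1 + V) = (1 + V)*(9 + V))
127 + I(-1)/(-91) = 127 + (9 + (-1)² + 10*(-1))/(-91) = 127 + (9 + 1 - 10)*(-1/91) = 127 + 0*(-1/91) = 127 + 0 = 127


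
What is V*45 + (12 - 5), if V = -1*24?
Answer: -1073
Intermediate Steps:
V = -24
V*45 + (12 - 5) = -24*45 + (12 - 5) = -1080 + 7 = -1073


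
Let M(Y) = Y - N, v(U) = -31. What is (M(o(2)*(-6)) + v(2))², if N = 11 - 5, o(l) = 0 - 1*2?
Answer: 625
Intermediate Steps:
o(l) = -2 (o(l) = 0 - 2 = -2)
N = 6
M(Y) = -6 + Y (M(Y) = Y - 1*6 = Y - 6 = -6 + Y)
(M(o(2)*(-6)) + v(2))² = ((-6 - 2*(-6)) - 31)² = ((-6 + 12) - 31)² = (6 - 31)² = (-25)² = 625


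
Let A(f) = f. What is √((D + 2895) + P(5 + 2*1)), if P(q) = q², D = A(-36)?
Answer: 2*√727 ≈ 53.926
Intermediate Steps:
D = -36
√((D + 2895) + P(5 + 2*1)) = √((-36 + 2895) + (5 + 2*1)²) = √(2859 + (5 + 2)²) = √(2859 + 7²) = √(2859 + 49) = √2908 = 2*√727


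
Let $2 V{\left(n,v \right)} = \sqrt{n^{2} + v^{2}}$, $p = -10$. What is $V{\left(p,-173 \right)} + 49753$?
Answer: $49753 + \frac{\sqrt{30029}}{2} \approx 49840.0$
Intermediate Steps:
$V{\left(n,v \right)} = \frac{\sqrt{n^{2} + v^{2}}}{2}$
$V{\left(p,-173 \right)} + 49753 = \frac{\sqrt{\left(-10\right)^{2} + \left(-173\right)^{2}}}{2} + 49753 = \frac{\sqrt{100 + 29929}}{2} + 49753 = \frac{\sqrt{30029}}{2} + 49753 = 49753 + \frac{\sqrt{30029}}{2}$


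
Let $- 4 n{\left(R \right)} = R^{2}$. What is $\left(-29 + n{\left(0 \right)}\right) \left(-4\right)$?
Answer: $116$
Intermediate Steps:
$n{\left(R \right)} = - \frac{R^{2}}{4}$
$\left(-29 + n{\left(0 \right)}\right) \left(-4\right) = \left(-29 - \frac{0^{2}}{4}\right) \left(-4\right) = \left(-29 - 0\right) \left(-4\right) = \left(-29 + 0\right) \left(-4\right) = \left(-29\right) \left(-4\right) = 116$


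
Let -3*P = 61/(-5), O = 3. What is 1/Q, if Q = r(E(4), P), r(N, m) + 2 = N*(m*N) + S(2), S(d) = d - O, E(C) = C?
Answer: 15/931 ≈ 0.016112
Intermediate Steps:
S(d) = -3 + d (S(d) = d - 1*3 = d - 3 = -3 + d)
P = 61/15 (P = -61/(3*(-5)) = -61*(-1)/(3*5) = -⅓*(-61/5) = 61/15 ≈ 4.0667)
r(N, m) = -3 + m*N² (r(N, m) = -2 + (N*(m*N) + (-3 + 2)) = -2 + (N*(N*m) - 1) = -2 + (m*N² - 1) = -2 + (-1 + m*N²) = -3 + m*N²)
Q = 931/15 (Q = -3 + (61/15)*4² = -3 + (61/15)*16 = -3 + 976/15 = 931/15 ≈ 62.067)
1/Q = 1/(931/15) = 15/931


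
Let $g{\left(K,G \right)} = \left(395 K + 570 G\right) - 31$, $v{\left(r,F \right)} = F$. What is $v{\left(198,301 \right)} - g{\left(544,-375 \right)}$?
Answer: $-798$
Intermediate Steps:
$g{\left(K,G \right)} = -31 + 395 K + 570 G$
$v{\left(198,301 \right)} - g{\left(544,-375 \right)} = 301 - \left(-31 + 395 \cdot 544 + 570 \left(-375\right)\right) = 301 - \left(-31 + 214880 - 213750\right) = 301 - 1099 = -798$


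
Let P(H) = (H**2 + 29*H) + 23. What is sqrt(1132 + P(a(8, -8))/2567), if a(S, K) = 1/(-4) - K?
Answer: sqrt(119361467243)/10268 ≈ 33.647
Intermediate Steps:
a(S, K) = -1/4 - K
P(H) = 23 + H**2 + 29*H
sqrt(1132 + P(a(8, -8))/2567) = sqrt(1132 + (23 + (-1/4 - 1*(-8))**2 + 29*(-1/4 - 1*(-8)))/2567) = sqrt(1132 + (23 + (-1/4 + 8)**2 + 29*(-1/4 + 8))*(1/2567)) = sqrt(1132 + (23 + (31/4)**2 + 29*(31/4))*(1/2567)) = sqrt(1132 + (23 + 961/16 + 899/4)*(1/2567)) = sqrt(1132 + (4925/16)*(1/2567)) = sqrt(1132 + 4925/41072) = sqrt(46498429/41072) = sqrt(119361467243)/10268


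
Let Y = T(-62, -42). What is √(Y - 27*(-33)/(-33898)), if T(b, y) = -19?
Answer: I*√21862616794/33898 ≈ 4.3619*I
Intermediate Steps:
Y = -19
√(Y - 27*(-33)/(-33898)) = √(-19 - 27*(-33)/(-33898)) = √(-19 + 891*(-1/33898)) = √(-19 - 891/33898) = √(-644953/33898) = I*√21862616794/33898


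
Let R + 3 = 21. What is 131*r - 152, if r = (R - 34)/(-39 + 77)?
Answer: -3936/19 ≈ -207.16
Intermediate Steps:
R = 18 (R = -3 + 21 = 18)
r = -8/19 (r = (18 - 34)/(-39 + 77) = -16/38 = -16*1/38 = -8/19 ≈ -0.42105)
131*r - 152 = 131*(-8/19) - 152 = -1048/19 - 152 = -3936/19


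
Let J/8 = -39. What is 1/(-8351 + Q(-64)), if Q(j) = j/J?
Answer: -39/325681 ≈ -0.00011975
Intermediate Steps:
J = -312 (J = 8*(-39) = -312)
Q(j) = -j/312 (Q(j) = j/(-312) = j*(-1/312) = -j/312)
1/(-8351 + Q(-64)) = 1/(-8351 - 1/312*(-64)) = 1/(-8351 + 8/39) = 1/(-325681/39) = -39/325681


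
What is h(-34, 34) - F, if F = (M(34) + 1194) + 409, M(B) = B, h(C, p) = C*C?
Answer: -481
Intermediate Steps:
h(C, p) = C²
F = 1637 (F = (34 + 1194) + 409 = 1228 + 409 = 1637)
h(-34, 34) - F = (-34)² - 1*1637 = 1156 - 1637 = -481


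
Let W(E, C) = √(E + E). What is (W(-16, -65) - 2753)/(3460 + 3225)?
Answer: -2753/6685 + 4*I*√2/6685 ≈ -0.41182 + 0.0008462*I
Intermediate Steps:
W(E, C) = √2*√E (W(E, C) = √(2*E) = √2*√E)
(W(-16, -65) - 2753)/(3460 + 3225) = (√2*√(-16) - 2753)/(3460 + 3225) = (√2*(4*I) - 2753)/6685 = (4*I*√2 - 2753)*(1/6685) = (-2753 + 4*I*√2)*(1/6685) = -2753/6685 + 4*I*√2/6685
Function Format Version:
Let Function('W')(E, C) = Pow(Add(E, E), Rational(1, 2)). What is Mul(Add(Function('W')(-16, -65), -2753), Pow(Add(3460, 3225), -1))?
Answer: Add(Rational(-2753, 6685), Mul(Rational(4, 6685), I, Pow(2, Rational(1, 2)))) ≈ Add(-0.41182, Mul(0.00084620, I))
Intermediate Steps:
Function('W')(E, C) = Mul(Pow(2, Rational(1, 2)), Pow(E, Rational(1, 2))) (Function('W')(E, C) = Pow(Mul(2, E), Rational(1, 2)) = Mul(Pow(2, Rational(1, 2)), Pow(E, Rational(1, 2))))
Mul(Add(Function('W')(-16, -65), -2753), Pow(Add(3460, 3225), -1)) = Mul(Add(Mul(Pow(2, Rational(1, 2)), Pow(-16, Rational(1, 2))), -2753), Pow(Add(3460, 3225), -1)) = Mul(Add(Mul(Pow(2, Rational(1, 2)), Mul(4, I)), -2753), Pow(6685, -1)) = Mul(Add(Mul(4, I, Pow(2, Rational(1, 2))), -2753), Rational(1, 6685)) = Mul(Add(-2753, Mul(4, I, Pow(2, Rational(1, 2)))), Rational(1, 6685)) = Add(Rational(-2753, 6685), Mul(Rational(4, 6685), I, Pow(2, Rational(1, 2))))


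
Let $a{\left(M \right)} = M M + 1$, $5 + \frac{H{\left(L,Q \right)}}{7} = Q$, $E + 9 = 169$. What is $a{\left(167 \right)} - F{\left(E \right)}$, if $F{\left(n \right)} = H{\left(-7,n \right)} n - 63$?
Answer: $-145647$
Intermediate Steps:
$E = 160$ ($E = -9 + 169 = 160$)
$H{\left(L,Q \right)} = -35 + 7 Q$
$a{\left(M \right)} = 1 + M^{2}$ ($a{\left(M \right)} = M^{2} + 1 = 1 + M^{2}$)
$F{\left(n \right)} = -63 + n \left(-35 + 7 n\right)$ ($F{\left(n \right)} = \left(-35 + 7 n\right) n - 63 = n \left(-35 + 7 n\right) - 63 = -63 + n \left(-35 + 7 n\right)$)
$a{\left(167 \right)} - F{\left(E \right)} = \left(1 + 167^{2}\right) - \left(-63 + 7 \cdot 160 \left(-5 + 160\right)\right) = \left(1 + 27889\right) - \left(-63 + 7 \cdot 160 \cdot 155\right) = 27890 - \left(-63 + 173600\right) = 27890 - 173537 = -145647$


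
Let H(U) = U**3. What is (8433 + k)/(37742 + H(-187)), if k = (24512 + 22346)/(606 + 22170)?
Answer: -96058433/74038637868 ≈ -0.0012974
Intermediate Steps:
k = 23429/11388 (k = 46858/22776 = 46858*(1/22776) = 23429/11388 ≈ 2.0573)
(8433 + k)/(37742 + H(-187)) = (8433 + 23429/11388)/(37742 + (-187)**3) = 96058433/(11388*(37742 - 6539203)) = (96058433/11388)/(-6501461) = (96058433/11388)*(-1/6501461) = -96058433/74038637868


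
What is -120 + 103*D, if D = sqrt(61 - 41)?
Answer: -120 + 206*sqrt(5) ≈ 340.63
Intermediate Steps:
D = 2*sqrt(5) (D = sqrt(20) = 2*sqrt(5) ≈ 4.4721)
-120 + 103*D = -120 + 103*(2*sqrt(5)) = -120 + 206*sqrt(5)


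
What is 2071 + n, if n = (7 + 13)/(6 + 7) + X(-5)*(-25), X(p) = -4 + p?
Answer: 29868/13 ≈ 2297.5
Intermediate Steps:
n = 2945/13 (n = (7 + 13)/(6 + 7) + (-4 - 5)*(-25) = 20/13 - 9*(-25) = 20*(1/13) + 225 = 20/13 + 225 = 2945/13 ≈ 226.54)
2071 + n = 2071 + 2945/13 = 29868/13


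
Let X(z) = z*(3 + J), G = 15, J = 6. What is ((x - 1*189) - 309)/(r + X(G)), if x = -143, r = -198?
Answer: 641/63 ≈ 10.175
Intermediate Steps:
X(z) = 9*z (X(z) = z*(3 + 6) = z*9 = 9*z)
((x - 1*189) - 309)/(r + X(G)) = ((-143 - 1*189) - 309)/(-198 + 9*15) = ((-143 - 189) - 309)/(-198 + 135) = (-332 - 309)/(-63) = -641*(-1/63) = 641/63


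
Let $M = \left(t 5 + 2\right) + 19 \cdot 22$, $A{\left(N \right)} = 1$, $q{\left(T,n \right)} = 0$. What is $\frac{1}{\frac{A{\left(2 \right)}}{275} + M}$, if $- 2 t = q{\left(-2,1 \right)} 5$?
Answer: $\frac{275}{115501} \approx 0.0023809$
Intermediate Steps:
$t = 0$ ($t = - \frac{0 \cdot 5}{2} = \left(- \frac{1}{2}\right) 0 = 0$)
$M = 420$ ($M = \left(0 \cdot 5 + 2\right) + 19 \cdot 22 = \left(0 + 2\right) + 418 = 2 + 418 = 420$)
$\frac{1}{\frac{A{\left(2 \right)}}{275} + M} = \frac{1}{\frac{1}{275} \cdot 1 + 420} = \frac{1}{\frac{1}{275} + 420} = \frac{1}{\frac{115501}{275}} = \frac{275}{115501}$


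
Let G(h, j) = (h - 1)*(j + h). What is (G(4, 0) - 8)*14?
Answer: 56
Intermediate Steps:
G(h, j) = (-1 + h)*(h + j)
(G(4, 0) - 8)*14 = ((4² - 1*4 - 1*0 + 4*0) - 8)*14 = ((16 - 4 + 0 + 0) - 8)*14 = (12 - 8)*14 = 4*14 = 56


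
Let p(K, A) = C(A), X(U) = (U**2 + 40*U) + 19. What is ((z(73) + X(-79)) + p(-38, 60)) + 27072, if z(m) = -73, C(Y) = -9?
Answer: 30090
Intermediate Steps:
X(U) = 19 + U**2 + 40*U
p(K, A) = -9
((z(73) + X(-79)) + p(-38, 60)) + 27072 = ((-73 + (19 + (-79)**2 + 40*(-79))) - 9) + 27072 = ((-73 + (19 + 6241 - 3160)) - 9) + 27072 = ((-73 + 3100) - 9) + 27072 = (3027 - 9) + 27072 = 3018 + 27072 = 30090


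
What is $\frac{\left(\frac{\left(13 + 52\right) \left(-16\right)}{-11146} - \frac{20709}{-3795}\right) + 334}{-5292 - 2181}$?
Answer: $- \frac{797925483}{17561163895} \approx -0.045437$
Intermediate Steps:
$\frac{\left(\frac{\left(13 + 52\right) \left(-16\right)}{-11146} - \frac{20709}{-3795}\right) + 334}{-5292 - 2181} = \frac{\left(65 \left(-16\right) \left(- \frac{1}{11146}\right) - - \frac{6903}{1265}\right) + 334}{-7473} = \left(\left(\left(-1040\right) \left(- \frac{1}{11146}\right) + \frac{6903}{1265}\right) + 334\right) \left(- \frac{1}{7473}\right) = \left(\left(\frac{520}{5573} + \frac{6903}{1265}\right) + 334\right) \left(- \frac{1}{7473}\right) = \left(\frac{39128219}{7049845} + 334\right) \left(- \frac{1}{7473}\right) = \frac{2393776449}{7049845} \left(- \frac{1}{7473}\right) = - \frac{797925483}{17561163895}$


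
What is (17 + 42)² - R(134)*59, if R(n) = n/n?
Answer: 3422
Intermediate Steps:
R(n) = 1
(17 + 42)² - R(134)*59 = (17 + 42)² - 59 = 59² - 1*59 = 3481 - 59 = 3422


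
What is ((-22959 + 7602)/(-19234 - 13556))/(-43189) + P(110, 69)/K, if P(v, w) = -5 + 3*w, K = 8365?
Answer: 19062489021/789749303210 ≈ 0.024137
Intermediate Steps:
((-22959 + 7602)/(-19234 - 13556))/(-43189) + P(110, 69)/K = ((-22959 + 7602)/(-19234 - 13556))/(-43189) + (-5 + 3*69)/8365 = -15357/(-32790)*(-1/43189) + (-5 + 207)*(1/8365) = -15357*(-1/32790)*(-1/43189) + 202*(1/8365) = (5119/10930)*(-1/43189) + 202/8365 = -5119/472055770 + 202/8365 = 19062489021/789749303210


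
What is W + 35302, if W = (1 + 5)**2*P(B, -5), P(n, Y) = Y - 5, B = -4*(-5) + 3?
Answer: 34942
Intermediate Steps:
B = 23 (B = 20 + 3 = 23)
P(n, Y) = -5 + Y
W = -360 (W = (1 + 5)**2*(-5 - 5) = 6**2*(-10) = 36*(-10) = -360)
W + 35302 = -360 + 35302 = 34942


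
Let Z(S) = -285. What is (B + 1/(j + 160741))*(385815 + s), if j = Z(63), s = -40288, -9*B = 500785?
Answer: -27764462028935177/1444104 ≈ -1.9226e+10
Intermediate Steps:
B = -500785/9 (B = -⅑*500785 = -500785/9 ≈ -55643.)
j = -285
(B + 1/(j + 160741))*(385815 + s) = (-500785/9 + 1/(-285 + 160741))*(385815 - 40288) = (-500785/9 + 1/160456)*345527 = -80353957951/1444104*345527 = -27764462028935177/1444104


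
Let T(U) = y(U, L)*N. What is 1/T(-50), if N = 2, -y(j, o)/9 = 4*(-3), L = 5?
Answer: 1/216 ≈ 0.0046296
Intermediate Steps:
y(j, o) = 108 (y(j, o) = -36*(-3) = -9*(-12) = 108)
T(U) = 216 (T(U) = 108*2 = 216)
1/T(-50) = 1/216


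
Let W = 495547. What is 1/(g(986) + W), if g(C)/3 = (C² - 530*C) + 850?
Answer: 1/1846945 ≈ 5.4143e-7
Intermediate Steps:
g(C) = 2550 - 1590*C + 3*C² (g(C) = 3*((C² - 530*C) + 850) = 3*(850 + C² - 530*C) = 2550 - 1590*C + 3*C²)
1/(g(986) + W) = 1/((2550 - 1590*986 + 3*986²) + 495547) = 1/((2550 - 1567740 + 3*972196) + 495547) = 1/((2550 - 1567740 + 2916588) + 495547) = 1/(1351398 + 495547) = 1/1846945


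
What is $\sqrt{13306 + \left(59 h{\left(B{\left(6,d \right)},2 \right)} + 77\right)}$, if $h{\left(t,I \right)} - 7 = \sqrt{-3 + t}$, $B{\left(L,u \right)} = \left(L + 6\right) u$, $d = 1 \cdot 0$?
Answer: $\sqrt{13796 + 59 i \sqrt{3}} \approx 117.46 + 0.435 i$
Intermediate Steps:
$d = 0$
$B{\left(L,u \right)} = u \left(6 + L\right)$ ($B{\left(L,u \right)} = \left(6 + L\right) u = u \left(6 + L\right)$)
$h{\left(t,I \right)} = 7 + \sqrt{-3 + t}$
$\sqrt{13306 + \left(59 h{\left(B{\left(6,d \right)},2 \right)} + 77\right)} = \sqrt{13306 + \left(59 \left(7 + \sqrt{-3 + 0 \left(6 + 6\right)}\right) + 77\right)} = \sqrt{13306 + \left(59 \left(7 + \sqrt{-3 + 0 \cdot 12}\right) + 77\right)} = \sqrt{13306 + \left(59 \left(7 + \sqrt{-3 + 0}\right) + 77\right)} = \sqrt{13306 + \left(59 \left(7 + \sqrt{-3}\right) + 77\right)} = \sqrt{13306 + \left(59 \left(7 + i \sqrt{3}\right) + 77\right)} = \sqrt{13306 + \left(\left(413 + 59 i \sqrt{3}\right) + 77\right)} = \sqrt{13306 + \left(490 + 59 i \sqrt{3}\right)} = \sqrt{13796 + 59 i \sqrt{3}}$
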